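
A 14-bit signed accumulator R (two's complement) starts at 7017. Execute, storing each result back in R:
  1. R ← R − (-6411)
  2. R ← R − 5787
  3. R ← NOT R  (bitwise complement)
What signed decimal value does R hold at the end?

-7642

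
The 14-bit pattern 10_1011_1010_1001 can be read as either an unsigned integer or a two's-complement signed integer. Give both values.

Unsigned: 10101110101001 = 11177.
Signed: MSB=1 → 11177 − 16384 = -5207.

unsigned = 11177, signed = -5207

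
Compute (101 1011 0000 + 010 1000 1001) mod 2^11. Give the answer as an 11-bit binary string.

00000111001

  10110110000
+ 01010001001
= 00000111001  (discard carry-out 1)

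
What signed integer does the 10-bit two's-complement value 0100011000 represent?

280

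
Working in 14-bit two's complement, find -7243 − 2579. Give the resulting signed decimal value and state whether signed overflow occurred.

6562; overflow

-7243 → 10001110110101
2579 → 00101000010011
Subtract via negate-and-add: invert 00101000010011 + 1 = 11010111101101 (i.e. -2579).
  10001110110101
+ 11010111101101
= 01100110100010  (discard carry-out 1)
Result 01100110100010: MSB = 0 → value 6562.
Both addends (after negating the subtrahend) are negative but the stored result is non-negative: signed overflow. The true value -7243 − 2579 = -9822 lies outside [-8192, 8191].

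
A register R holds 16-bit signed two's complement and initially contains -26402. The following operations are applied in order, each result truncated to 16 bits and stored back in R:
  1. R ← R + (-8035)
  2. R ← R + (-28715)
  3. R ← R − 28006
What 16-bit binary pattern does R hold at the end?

Start: R = -26402 = 1001100011011110.
R = -26402 + (-8035) = -34437; wraps to 31099 = 0111100101111011
R = 31099 + (-28715) = 2384 = 0000100101010000
R = 2384 − 28006 = -25622 = 1001101111101010

1001101111101010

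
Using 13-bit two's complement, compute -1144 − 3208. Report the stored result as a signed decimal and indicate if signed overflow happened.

-1144 → 1101110001000
3208 → 0110010001000
Subtract via negate-and-add: invert 0110010001000 + 1 = 1001101111000 (i.e. -3208).
  1101110001000
+ 1001101111000
= 0111100000000  (discard carry-out 1)
Result 0111100000000: MSB = 0 → value 3840.
Both addends (after negating the subtrahend) are negative but the stored result is non-negative: signed overflow. The true value -1144 − 3208 = -4352 lies outside [-4096, 4095].

3840; overflow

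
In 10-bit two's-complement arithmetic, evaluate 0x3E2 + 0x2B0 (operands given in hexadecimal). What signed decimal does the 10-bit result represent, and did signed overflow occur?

0x3E2 = 1111100010 = -30 (signed)
0x2B0 = 1010110000 = -336 (signed)
  1111100010
+ 1010110000
= 1010010010  (discard carry-out 1)
Result 1010010010: MSB = 1 → 658 − 1024 = -366.
Both addends are negative and so is the stored result: no signed overflow.

-366; no overflow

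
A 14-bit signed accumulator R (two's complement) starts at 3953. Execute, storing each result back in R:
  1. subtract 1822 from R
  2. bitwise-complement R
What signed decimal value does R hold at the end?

-2132

Start: R = 3953 = 00111101110001.
R = 3953 − 1822 = 2131 = 00100001010011
R = NOT 00100001010011 = 11011110101100 = -2132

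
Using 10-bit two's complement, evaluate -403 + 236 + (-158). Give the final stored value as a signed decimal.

-403 + 236 = -167 (1101011001)
-167 + (-158) = -325 (1010111011)

-325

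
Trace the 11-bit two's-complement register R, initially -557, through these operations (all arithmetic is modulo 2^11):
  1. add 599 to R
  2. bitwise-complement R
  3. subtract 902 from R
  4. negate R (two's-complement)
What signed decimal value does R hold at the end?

945

Start: R = -557 = 10111010011.
R = -557 + 599 = 42 = 00000101010
R = NOT 00000101010 = 11111010101 = -43
R = -43 − 902 = -945 = 10001001111
R = −(-945) = 945 = 01110110001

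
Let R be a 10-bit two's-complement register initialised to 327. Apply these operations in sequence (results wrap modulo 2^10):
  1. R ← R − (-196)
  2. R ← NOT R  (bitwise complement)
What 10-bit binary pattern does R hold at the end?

0111110100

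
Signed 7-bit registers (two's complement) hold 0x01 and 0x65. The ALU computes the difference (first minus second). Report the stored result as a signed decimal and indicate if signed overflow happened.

28; no overflow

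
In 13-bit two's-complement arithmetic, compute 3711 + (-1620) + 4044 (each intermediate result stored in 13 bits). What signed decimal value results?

3711 + (-1620) = 2091 (0100000101011)
2091 + 4044 = 6135 → wraps to -2057 (1011111110111)

-2057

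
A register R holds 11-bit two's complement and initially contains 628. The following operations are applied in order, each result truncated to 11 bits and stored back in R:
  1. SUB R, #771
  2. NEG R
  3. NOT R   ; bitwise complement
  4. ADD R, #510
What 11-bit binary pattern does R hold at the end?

Start: R = 628 = 01001110100.
R = 628 − 771 = -143 = 11101110001
R = −(-143) = 143 = 00010001111
R = NOT 00010001111 = 11101110000 = -144
R = -144 + 510 = 366 = 00101101110

00101101110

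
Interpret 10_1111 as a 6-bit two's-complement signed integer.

-17

MSB is 1, so the value is negative.
Invert: 010000. Add 1: 010001 = 17. So the value is −17.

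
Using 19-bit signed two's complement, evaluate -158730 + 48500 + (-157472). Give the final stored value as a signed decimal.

-158730 + 48500 = -110230 (1100101000101101010)
-110230 + (-157472) = -267702 → wraps to 256586 (0111110101001001010)

256586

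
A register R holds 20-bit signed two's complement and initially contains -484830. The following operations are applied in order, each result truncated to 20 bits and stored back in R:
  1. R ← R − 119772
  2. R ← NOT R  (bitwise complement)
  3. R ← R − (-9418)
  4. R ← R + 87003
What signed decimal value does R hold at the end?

-347554

Start: R = -484830 = 10001001101000100010.
R = -484830 − 119772 = -604602; wraps to 443974 = 01101100011001000110
R = NOT 01101100011001000110 = 10010011100110111001 = -443975
R = -443975 − (-9418) = -434557 = 10010101111010000011
R = -434557 + 87003 = -347554 = 10101011001001011110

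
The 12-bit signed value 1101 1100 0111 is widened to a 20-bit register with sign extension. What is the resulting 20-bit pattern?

MSB of 110111000111 is 1; replicate it into the new high bits.
11111111|110111000111 → 11111111110111000111 (still -569).

11111111110111000111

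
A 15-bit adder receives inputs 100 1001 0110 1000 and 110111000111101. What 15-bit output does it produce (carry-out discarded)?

011011110100101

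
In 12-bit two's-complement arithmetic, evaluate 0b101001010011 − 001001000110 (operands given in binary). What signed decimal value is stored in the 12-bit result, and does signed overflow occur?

0b101001010011 → 101001010011 = -1453 (signed)
001001000110 = 582 (signed)
Subtract via negate-and-add: invert 001001000110 + 1 = 110110111010 (i.e. -582).
  101001010011
+ 110110111010
= 100000001101  (discard carry-out 1)
Result 100000001101: MSB = 1 → 2061 − 4096 = -2035.
Both addends (after negating the subtrahend) are negative and so is the stored result: no signed overflow.

-2035; no overflow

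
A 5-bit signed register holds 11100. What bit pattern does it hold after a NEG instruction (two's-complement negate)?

Invert: 00011. Add 1: 00100.
Check: 11100 = -4, 00100 = 4.

00100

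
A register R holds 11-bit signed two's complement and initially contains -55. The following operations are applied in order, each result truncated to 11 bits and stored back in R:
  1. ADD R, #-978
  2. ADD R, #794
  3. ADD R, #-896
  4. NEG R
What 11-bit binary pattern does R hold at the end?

10001101111

Start: R = -55 = 11111001001.
R = -55 + (-978) = -1033; wraps to 1015 = 01111110111
R = 1015 + 794 = 1809; wraps to -239 = 11100010001
R = -239 + (-896) = -1135; wraps to 913 = 01110010001
R = −(913) = -913 = 10001101111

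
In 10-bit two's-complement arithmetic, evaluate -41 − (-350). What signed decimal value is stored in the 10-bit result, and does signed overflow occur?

309; no overflow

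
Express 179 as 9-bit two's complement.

010110011

179 is non-negative, so write it directly in 9 bits: 010110011.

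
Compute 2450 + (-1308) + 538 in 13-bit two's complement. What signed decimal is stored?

2450 + (-1308) = 1142 (0010001110110)
1142 + 538 = 1680 (0011010010000)

1680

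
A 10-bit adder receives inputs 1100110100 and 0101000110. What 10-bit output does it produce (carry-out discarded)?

0001111010

  1100110100
+ 0101000110
= 0001111010  (discard carry-out 1)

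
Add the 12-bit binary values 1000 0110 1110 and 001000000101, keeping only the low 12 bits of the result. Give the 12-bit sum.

101001110011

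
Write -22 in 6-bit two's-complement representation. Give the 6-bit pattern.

101010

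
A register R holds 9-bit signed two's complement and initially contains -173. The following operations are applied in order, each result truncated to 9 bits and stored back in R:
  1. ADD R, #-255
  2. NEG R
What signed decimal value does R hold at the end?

-84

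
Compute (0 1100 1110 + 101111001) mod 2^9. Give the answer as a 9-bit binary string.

001000111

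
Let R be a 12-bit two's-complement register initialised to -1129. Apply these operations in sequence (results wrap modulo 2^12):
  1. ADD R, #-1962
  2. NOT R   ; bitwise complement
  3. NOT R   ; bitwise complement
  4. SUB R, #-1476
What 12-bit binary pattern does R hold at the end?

Start: R = -1129 = 101110010111.
R = -1129 + (-1962) = -3091; wraps to 1005 = 001111101101
R = NOT 001111101101 = 110000010010 = -1006
R = NOT 110000010010 = 001111101101 = 1005
R = 1005 − (-1476) = 2481; wraps to -1615 = 100110110001

100110110001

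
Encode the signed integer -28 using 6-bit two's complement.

|-28| = 28 = 011100 in 6 bits.
Invert the bits: 100011. Add 1: 100100.
Check: 100100 reads as 36 − 64 = -28.

100100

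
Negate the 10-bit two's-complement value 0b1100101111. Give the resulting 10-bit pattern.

0011010001

Invert: 0011010000. Add 1: 0011010001.
Check: 1100101111 = -209, 0011010001 = 209.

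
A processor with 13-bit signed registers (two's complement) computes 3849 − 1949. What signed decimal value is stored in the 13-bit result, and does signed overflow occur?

1900; no overflow

3849 → 0111100001001
1949 → 0011110011101
Subtract via negate-and-add: invert 0011110011101 + 1 = 1100001100011 (i.e. -1949).
  0111100001001
+ 1100001100011
= 0011101101100  (discard carry-out 1)
Result 0011101101100: MSB = 0 → value 1900.
Addends (after negating the subtrahend) have opposite signs, so signed overflow cannot occur.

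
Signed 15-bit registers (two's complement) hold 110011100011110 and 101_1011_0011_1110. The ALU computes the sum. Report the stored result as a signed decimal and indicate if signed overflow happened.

110011100011110 = -6370 (signed)
101_1011_0011_1110 → 101101100111110 = -9410 (signed)
  110011100011110
+ 101101100111110
= 100001001011100  (discard carry-out 1)
Result 100001001011100: MSB = 1 → 16988 − 32768 = -15780.
Both addends are negative and so is the stored result: no signed overflow.

-15780; no overflow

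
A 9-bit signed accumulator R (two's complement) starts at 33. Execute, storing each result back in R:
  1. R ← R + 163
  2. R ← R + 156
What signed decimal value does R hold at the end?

-160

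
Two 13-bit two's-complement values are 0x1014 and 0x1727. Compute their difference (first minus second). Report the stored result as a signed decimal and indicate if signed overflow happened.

0x1014 = 1000000010100 = -4076 (signed)
0x1727 = 1011100100111 = -2265 (signed)
Subtract via negate-and-add: invert 1011100100111 + 1 = 0100011011001 (i.e. 2265).
  1000000010100
+ 0100011011001
= 1100011101101
Result 1100011101101: MSB = 1 → 6381 − 8192 = -1811.
Addends (after negating the subtrahend) have opposite signs, so signed overflow cannot occur.

-1811; no overflow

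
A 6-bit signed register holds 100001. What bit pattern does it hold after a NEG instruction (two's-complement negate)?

Invert: 011110. Add 1: 011111.
Check: 100001 = -31, 011111 = 31.

011111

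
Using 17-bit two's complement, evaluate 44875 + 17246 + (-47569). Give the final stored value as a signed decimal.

44875 + 17246 = 62121 (01111001010101001)
62121 + (-47569) = 14552 (00011100011011000)

14552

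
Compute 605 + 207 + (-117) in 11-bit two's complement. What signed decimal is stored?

605 + 207 = 812 (01100101100)
812 + (-117) = 695 (01010110111)

695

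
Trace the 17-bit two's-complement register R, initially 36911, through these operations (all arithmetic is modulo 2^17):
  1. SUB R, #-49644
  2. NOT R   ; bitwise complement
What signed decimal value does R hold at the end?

Start: R = 36911 = 01001000000101111.
R = 36911 − (-49644) = 86555; wraps to -44517 = 10101001000011011
R = NOT 10101001000011011 = 01010110111100100 = 44516

44516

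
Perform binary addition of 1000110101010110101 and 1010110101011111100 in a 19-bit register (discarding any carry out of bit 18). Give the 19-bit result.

0011101010110110001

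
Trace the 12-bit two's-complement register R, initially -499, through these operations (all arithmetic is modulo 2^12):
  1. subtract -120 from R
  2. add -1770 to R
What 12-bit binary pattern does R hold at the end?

011110011011

Start: R = -499 = 111000001101.
R = -499 − (-120) = -379 = 111010000101
R = -379 + (-1770) = -2149; wraps to 1947 = 011110011011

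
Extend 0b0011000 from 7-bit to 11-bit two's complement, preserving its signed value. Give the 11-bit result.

00000011000

MSB of 0011000 is 0; replicate it into the new high bits.
0000|0011000 → 00000011000 (still 24).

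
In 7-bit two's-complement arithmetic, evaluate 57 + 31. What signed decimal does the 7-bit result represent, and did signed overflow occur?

57 → 0111001
31 → 0011111
  0111001
+ 0011111
= 1011000
Result 1011000: MSB = 1 → 88 − 128 = -40.
Both addends are non-negative but the stored result is negative: signed overflow. The true value 57 + 31 = 88 lies outside [-64, 63].

-40; overflow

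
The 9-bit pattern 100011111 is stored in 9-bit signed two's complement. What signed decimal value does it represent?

-225

MSB is 1, so the value is negative.
Unsigned reading: 287. Subtract 2^9 = 512: 287 − 512 = -225.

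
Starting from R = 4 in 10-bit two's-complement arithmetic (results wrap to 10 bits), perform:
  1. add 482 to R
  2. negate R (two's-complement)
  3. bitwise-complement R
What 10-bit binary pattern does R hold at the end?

Start: R = 4 = 0000000100.
R = 4 + 482 = 486 = 0111100110
R = −(486) = -486 = 1000011010
R = NOT 1000011010 = 0111100101 = 485

0111100101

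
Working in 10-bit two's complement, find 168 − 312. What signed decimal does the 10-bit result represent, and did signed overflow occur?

-144; no overflow

168 → 0010101000
312 → 0100111000
Subtract via negate-and-add: invert 0100111000 + 1 = 1011001000 (i.e. -312).
  0010101000
+ 1011001000
= 1101110000
Result 1101110000: MSB = 1 → 880 − 1024 = -144.
Addends (after negating the subtrahend) have opposite signs, so signed overflow cannot occur.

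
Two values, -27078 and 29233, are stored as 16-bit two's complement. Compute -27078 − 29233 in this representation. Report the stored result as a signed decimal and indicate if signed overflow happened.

-27078 → 1001011000111010
29233 → 0111001000110001
Subtract via negate-and-add: invert 0111001000110001 + 1 = 1000110111001111 (i.e. -29233).
  1001011000111010
+ 1000110111001111
= 0010010000001001  (discard carry-out 1)
Result 0010010000001001: MSB = 0 → value 9225.
Both addends (after negating the subtrahend) are negative but the stored result is non-negative: signed overflow. The true value -27078 − 29233 = -56311 lies outside [-32768, 32767].

9225; overflow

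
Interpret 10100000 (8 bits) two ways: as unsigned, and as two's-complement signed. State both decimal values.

unsigned = 160, signed = -96

Unsigned: 10100000 = 160.
Signed: MSB=1 → 160 − 256 = -96.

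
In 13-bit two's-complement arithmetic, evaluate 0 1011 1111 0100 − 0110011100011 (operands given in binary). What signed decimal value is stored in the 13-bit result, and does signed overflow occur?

0 1011 1111 0100 → 0101111110100 = 3060 (signed)
0110011100011 = 3299 (signed)
Subtract via negate-and-add: invert 0110011100011 + 1 = 1001100011101 (i.e. -3299).
  0101111110100
+ 1001100011101
= 1111100010001
Result 1111100010001: MSB = 1 → 7953 − 8192 = -239.
Addends (after negating the subtrahend) have opposite signs, so signed overflow cannot occur.

-239; no overflow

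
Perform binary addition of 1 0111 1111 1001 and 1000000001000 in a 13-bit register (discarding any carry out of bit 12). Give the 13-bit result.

  1011111111001
+ 1000000001000
= 0100000000001  (discard carry-out 1)

0100000000001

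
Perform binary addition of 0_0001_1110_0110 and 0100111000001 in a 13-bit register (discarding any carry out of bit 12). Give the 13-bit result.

  0000111100110
+ 0100111000001
= 0101110100111

0101110100111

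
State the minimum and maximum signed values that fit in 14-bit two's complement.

min = -8192, max = 8191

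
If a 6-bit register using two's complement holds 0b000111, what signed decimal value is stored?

7

MSB is 0, so the value is non-negative: 000111 = 7.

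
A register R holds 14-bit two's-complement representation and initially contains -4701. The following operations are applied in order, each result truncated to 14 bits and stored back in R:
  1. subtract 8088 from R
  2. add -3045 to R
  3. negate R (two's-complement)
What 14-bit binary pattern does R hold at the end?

Start: R = -4701 = 10110110100011.
R = -4701 − 8088 = -12789; wraps to 3595 = 00111000001011
R = 3595 + (-3045) = 550 = 00001000100110
R = −(550) = -550 = 11110111011010

11110111011010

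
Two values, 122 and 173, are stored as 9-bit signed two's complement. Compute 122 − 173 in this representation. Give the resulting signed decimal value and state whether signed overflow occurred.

122 → 001111010
173 → 010101101
Subtract via negate-and-add: invert 010101101 + 1 = 101010011 (i.e. -173).
  001111010
+ 101010011
= 111001101
Result 111001101: MSB = 1 → 461 − 512 = -51.
Addends (after negating the subtrahend) have opposite signs, so signed overflow cannot occur.

-51; no overflow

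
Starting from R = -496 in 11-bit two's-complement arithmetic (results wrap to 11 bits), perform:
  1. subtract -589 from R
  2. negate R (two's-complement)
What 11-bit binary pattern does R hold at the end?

11110100011

Start: R = -496 = 11000010000.
R = -496 − (-589) = 93 = 00001011101
R = −(93) = -93 = 11110100011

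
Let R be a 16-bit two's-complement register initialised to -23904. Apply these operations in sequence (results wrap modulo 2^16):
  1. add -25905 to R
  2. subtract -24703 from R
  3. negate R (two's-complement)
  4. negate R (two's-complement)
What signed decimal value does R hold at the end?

Start: R = -23904 = 1010001010100000.
R = -23904 + (-25905) = -49809; wraps to 15727 = 0011110101101111
R = 15727 − (-24703) = 40430; wraps to -25106 = 1001110111101110
R = −(-25106) = 25106 = 0110001000010010
R = −(25106) = -25106 = 1001110111101110

-25106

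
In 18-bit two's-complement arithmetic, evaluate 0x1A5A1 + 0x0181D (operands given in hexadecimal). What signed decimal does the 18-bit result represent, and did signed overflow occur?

114110; no overflow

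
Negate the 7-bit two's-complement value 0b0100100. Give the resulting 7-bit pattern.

Invert: 1011011. Add 1: 1011100.
Check: 0100100 = 36, 1011100 = -36.

1011100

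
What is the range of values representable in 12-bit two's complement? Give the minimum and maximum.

min = -2048, max = 2047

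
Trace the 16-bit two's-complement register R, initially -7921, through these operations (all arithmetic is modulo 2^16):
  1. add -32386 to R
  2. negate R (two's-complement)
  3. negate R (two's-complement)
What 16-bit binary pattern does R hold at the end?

Start: R = -7921 = 1110000100001111.
R = -7921 + (-32386) = -40307; wraps to 25229 = 0110001010001101
R = −(25229) = -25229 = 1001110101110011
R = −(-25229) = 25229 = 0110001010001101

0110001010001101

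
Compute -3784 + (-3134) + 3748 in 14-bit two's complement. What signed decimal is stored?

-3784 + (-3134) = -6918 (10010011111010)
-6918 + 3748 = -3170 (11001110011110)

-3170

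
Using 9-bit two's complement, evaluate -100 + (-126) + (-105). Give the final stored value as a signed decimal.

181

-100 + (-126) = -226 (100011110)
-226 + (-105) = -331 → wraps to 181 (010110101)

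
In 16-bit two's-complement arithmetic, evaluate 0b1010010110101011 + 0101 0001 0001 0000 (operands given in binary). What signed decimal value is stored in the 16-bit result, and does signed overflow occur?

0b1010010110101011 → 1010010110101011 = -23125 (signed)
0101 0001 0001 0000 → 0101000100010000 = 20752 (signed)
  1010010110101011
+ 0101000100010000
= 1111011010111011
Result 1111011010111011: MSB = 1 → 63163 − 65536 = -2373.
Addends have opposite signs, so signed overflow cannot occur.

-2373; no overflow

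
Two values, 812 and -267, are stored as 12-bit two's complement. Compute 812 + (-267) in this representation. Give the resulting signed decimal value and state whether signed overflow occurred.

812 → 001100101100
-267 → 111011110101
  001100101100
+ 111011110101
= 001000100001  (discard carry-out 1)
Result 001000100001: MSB = 0 → value 545.
Addends have opposite signs, so signed overflow cannot occur.

545; no overflow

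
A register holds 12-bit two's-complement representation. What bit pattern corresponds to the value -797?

|-797| = 797 = 001100011101 in 12 bits.
Invert the bits: 110011100010. Add 1: 110011100011.
Check: 110011100011 reads as 3299 − 4096 = -797.

110011100011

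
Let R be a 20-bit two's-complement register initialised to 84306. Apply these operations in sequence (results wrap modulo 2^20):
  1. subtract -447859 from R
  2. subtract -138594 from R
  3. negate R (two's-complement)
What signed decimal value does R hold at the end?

377817

Start: R = 84306 = 00010100100101010010.
R = 84306 − (-447859) = 532165; wraps to -516411 = 10000001111011000101
R = -516411 − (-138594) = -377817 = 10100011110000100111
R = −(-377817) = 377817 = 01011100001111011001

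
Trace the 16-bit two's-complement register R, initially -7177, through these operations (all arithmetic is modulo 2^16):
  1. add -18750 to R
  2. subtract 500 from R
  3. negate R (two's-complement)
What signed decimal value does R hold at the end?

26427

Start: R = -7177 = 1110001111110111.
R = -7177 + (-18750) = -25927 = 1001101010111001
R = -25927 − 500 = -26427 = 1001100011000101
R = −(-26427) = 26427 = 0110011100111011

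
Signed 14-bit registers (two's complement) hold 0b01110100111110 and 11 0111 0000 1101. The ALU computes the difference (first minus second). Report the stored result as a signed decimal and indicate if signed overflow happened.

-6607; overflow

0b01110100111110 → 01110100111110 = 7486 (signed)
11 0111 0000 1101 → 11011100001101 = -2291 (signed)
Subtract via negate-and-add: invert 11011100001101 + 1 = 00100011110011 (i.e. 2291).
  01110100111110
+ 00100011110011
= 10011000110001
Result 10011000110001: MSB = 1 → 9777 − 16384 = -6607.
Both addends (after negating the subtrahend) are non-negative but the stored result is negative: signed overflow. The true value 7486 − (-2291) = 9777 lies outside [-8192, 8191].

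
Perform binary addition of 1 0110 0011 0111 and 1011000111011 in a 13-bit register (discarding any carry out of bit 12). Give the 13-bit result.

0110001110010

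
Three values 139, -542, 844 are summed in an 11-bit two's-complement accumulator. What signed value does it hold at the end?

441

139 + (-542) = -403 (11001101101)
-403 + 844 = 441 (00110111001)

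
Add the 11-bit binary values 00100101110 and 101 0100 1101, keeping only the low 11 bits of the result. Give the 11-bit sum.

11001111011

  00100101110
+ 10101001101
= 11001111011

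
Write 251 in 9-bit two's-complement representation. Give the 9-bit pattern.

011111011

251 is non-negative, so write it directly in 9 bits: 011111011.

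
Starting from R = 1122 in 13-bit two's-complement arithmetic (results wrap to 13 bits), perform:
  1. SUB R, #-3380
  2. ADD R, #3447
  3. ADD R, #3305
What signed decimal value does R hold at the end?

3062

Start: R = 1122 = 0010001100010.
R = 1122 − (-3380) = 4502; wraps to -3690 = 1000110010110
R = -3690 + 3447 = -243 = 1111100001101
R = -243 + 3305 = 3062 = 0101111110110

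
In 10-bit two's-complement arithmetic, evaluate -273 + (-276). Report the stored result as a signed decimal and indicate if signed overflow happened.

-273 → 1011101111
-276 → 1011101100
  1011101111
+ 1011101100
= 0111011011  (discard carry-out 1)
Result 0111011011: MSB = 0 → value 475.
Both addends are negative but the stored result is non-negative: signed overflow. The true value -273 + (-276) = -549 lies outside [-512, 511].

475; overflow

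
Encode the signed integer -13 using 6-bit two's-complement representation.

|-13| = 13 = 001101 in 6 bits.
Invert the bits: 110010. Add 1: 110011.

110011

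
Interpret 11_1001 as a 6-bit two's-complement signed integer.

-7

MSB is 1, so the value is negative.
Invert: 000110. Add 1: 000111 = 7. So the value is −7.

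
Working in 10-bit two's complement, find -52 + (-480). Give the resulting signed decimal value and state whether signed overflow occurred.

492; overflow

-52 → 1111001100
-480 → 1000100000
  1111001100
+ 1000100000
= 0111101100  (discard carry-out 1)
Result 0111101100: MSB = 0 → value 492.
Both addends are negative but the stored result is non-negative: signed overflow. The true value -52 + (-480) = -532 lies outside [-512, 511].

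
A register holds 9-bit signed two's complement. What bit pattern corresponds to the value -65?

110111111

|-65| = 65 = 001000001 in 9 bits.
Invert the bits: 110111110. Add 1: 110111111.
Check: 110111111 reads as 447 − 512 = -65.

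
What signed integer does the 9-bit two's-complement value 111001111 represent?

-49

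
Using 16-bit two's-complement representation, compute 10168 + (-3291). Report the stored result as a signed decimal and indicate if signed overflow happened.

10168 → 0010011110111000
-3291 → 1111001100100101
  0010011110111000
+ 1111001100100101
= 0001101011011101  (discard carry-out 1)
Result 0001101011011101: MSB = 0 → value 6877.
Addends have opposite signs, so signed overflow cannot occur.

6877; no overflow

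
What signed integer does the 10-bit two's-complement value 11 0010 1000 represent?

-216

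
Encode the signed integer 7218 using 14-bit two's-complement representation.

01110000110010

7218 is non-negative, so write it directly in 14 bits: 01110000110010.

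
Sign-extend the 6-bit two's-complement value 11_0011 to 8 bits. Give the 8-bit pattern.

MSB of 110011 is 1; replicate it into the new high bits.
11|110011 → 11110011 (still -13).

11110011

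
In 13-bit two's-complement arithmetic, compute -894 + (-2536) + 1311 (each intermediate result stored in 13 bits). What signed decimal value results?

-894 + (-2536) = -3430 (1001010011010)
-3430 + 1311 = -2119 (1011110111001)

-2119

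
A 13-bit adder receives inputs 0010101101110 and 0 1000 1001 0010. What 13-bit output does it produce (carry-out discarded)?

0111000000000

  0010101101110
+ 0100010010010
= 0111000000000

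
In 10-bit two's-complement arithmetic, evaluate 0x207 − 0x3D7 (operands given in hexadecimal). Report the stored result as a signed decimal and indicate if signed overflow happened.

0x207 = 1000000111 = -505 (signed)
0x3D7 = 1111010111 = -41 (signed)
Subtract via negate-and-add: invert 1111010111 + 1 = 0000101001 (i.e. 41).
  1000000111
+ 0000101001
= 1000110000
Result 1000110000: MSB = 1 → 560 − 1024 = -464.
Addends (after negating the subtrahend) have opposite signs, so signed overflow cannot occur.

-464; no overflow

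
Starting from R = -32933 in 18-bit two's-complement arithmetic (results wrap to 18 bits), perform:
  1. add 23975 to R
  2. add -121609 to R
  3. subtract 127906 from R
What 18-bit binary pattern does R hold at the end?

000000111001010111

Start: R = -32933 = 110111111101011011.
R = -32933 + 23975 = -8958 = 111101110100000010
R = -8958 + (-121609) = -130567 = 100000000111111001
R = -130567 − 127906 = -258473; wraps to 3671 = 000000111001010111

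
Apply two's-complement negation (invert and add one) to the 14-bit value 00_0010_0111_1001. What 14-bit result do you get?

Invert: 11110110000110. Add 1: 11110110000111.
Check: 00001001111001 = 633, 11110110000111 = -633.

11110110000111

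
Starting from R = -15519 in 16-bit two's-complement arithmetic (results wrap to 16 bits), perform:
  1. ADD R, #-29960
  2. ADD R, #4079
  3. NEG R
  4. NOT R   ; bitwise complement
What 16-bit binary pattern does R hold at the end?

0101111001000111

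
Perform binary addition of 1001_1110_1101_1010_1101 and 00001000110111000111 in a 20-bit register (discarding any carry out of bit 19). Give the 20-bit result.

10100111101101110100

  10011110110110101101
+ 00001000110111000111
= 10100111101101110100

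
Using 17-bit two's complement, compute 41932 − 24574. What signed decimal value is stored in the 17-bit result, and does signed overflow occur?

41932 → 01010001111001100
24574 → 00101111111111110
Subtract via negate-and-add: invert 00101111111111110 + 1 = 11010000000000010 (i.e. -24574).
  01010001111001100
+ 11010000000000010
= 00100001111001110  (discard carry-out 1)
Result 00100001111001110: MSB = 0 → value 17358.
Addends (after negating the subtrahend) have opposite signs, so signed overflow cannot occur.

17358; no overflow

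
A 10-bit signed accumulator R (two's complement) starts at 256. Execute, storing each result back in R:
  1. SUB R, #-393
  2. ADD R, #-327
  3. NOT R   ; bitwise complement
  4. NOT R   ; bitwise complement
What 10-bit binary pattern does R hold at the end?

0101000010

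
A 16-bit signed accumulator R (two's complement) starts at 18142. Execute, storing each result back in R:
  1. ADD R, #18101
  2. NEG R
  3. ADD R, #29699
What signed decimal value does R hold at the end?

-6544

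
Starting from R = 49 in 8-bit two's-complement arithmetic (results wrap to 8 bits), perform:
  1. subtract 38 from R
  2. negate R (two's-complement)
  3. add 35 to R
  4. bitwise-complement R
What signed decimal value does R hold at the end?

Start: R = 49 = 00110001.
R = 49 − 38 = 11 = 00001011
R = −(11) = -11 = 11110101
R = -11 + 35 = 24 = 00011000
R = NOT 00011000 = 11100111 = -25

-25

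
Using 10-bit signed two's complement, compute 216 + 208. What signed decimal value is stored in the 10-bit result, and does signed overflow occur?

216 → 0011011000
208 → 0011010000
  0011011000
+ 0011010000
= 0110101000
Result 0110101000: MSB = 0 → value 424.
Both addends are non-negative and so is the stored result: no signed overflow.

424; no overflow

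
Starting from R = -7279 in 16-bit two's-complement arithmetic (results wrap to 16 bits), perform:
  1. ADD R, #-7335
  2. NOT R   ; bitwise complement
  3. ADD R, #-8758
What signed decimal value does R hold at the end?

5855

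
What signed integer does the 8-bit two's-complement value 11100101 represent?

-27

MSB is 1, so the value is negative.
Unsigned reading: 229. Subtract 2^8 = 256: 229 − 256 = -27.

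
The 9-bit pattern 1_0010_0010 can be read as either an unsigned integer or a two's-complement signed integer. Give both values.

unsigned = 290, signed = -222

Unsigned: 100100010 = 290.
Signed: MSB=1 → 290 − 512 = -222.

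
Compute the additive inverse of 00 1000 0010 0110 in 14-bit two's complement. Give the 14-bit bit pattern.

11011111011010

Invert: 11011111011001. Add 1: 11011111011010.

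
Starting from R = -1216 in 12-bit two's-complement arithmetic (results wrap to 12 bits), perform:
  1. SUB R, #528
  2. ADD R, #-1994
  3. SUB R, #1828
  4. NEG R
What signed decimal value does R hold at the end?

1470

Start: R = -1216 = 101101000000.
R = -1216 − 528 = -1744 = 100100110000
R = -1744 + (-1994) = -3738; wraps to 358 = 000101100110
R = 358 − 1828 = -1470 = 101001000010
R = −(-1470) = 1470 = 010110111110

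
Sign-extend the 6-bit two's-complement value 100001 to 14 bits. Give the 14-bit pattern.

11111111100001

MSB of 100001 is 1; replicate it into the new high bits.
11111111|100001 → 11111111100001 (still -31).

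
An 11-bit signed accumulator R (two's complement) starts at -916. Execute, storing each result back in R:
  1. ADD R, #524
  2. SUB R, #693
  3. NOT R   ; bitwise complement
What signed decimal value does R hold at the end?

-964

Start: R = -916 = 10001101100.
R = -916 + 524 = -392 = 11001111000
R = -392 − 693 = -1085; wraps to 963 = 01111000011
R = NOT 01111000011 = 10000111100 = -964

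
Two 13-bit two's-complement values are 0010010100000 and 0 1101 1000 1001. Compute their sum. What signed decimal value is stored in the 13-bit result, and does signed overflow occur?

-3543; overflow

0010010100000 = 1184 (signed)
0 1101 1000 1001 → 0110110001001 = 3465 (signed)
  0010010100000
+ 0110110001001
= 1001000101001
Result 1001000101001: MSB = 1 → 4649 − 8192 = -3543.
Both addends are non-negative but the stored result is negative: signed overflow. The true value 1184 + 3465 = 4649 lies outside [-4096, 4095].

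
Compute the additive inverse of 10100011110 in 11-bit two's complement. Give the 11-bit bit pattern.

Invert: 01011100001. Add 1: 01011100010.

01011100010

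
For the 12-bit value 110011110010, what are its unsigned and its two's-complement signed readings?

Unsigned: 110011110010 = 3314.
Signed: MSB=1 → 3314 − 4096 = -782.

unsigned = 3314, signed = -782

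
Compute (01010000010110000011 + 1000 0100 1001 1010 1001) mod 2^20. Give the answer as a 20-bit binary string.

11010100111100101100

  01010000010110000011
+ 10000100100110101001
= 11010100111100101100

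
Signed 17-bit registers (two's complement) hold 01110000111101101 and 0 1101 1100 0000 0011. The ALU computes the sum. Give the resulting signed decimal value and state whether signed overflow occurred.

01110000111101101 = 57837 (signed)
0 1101 1100 0000 0011 → 01101110000000011 = 56323 (signed)
  01110000111101101
+ 01101110000000011
= 11011110111110000
Result 11011110111110000: MSB = 1 → 114160 − 131072 = -16912.
Both addends are non-negative but the stored result is negative: signed overflow. The true value 57837 + 56323 = 114160 lies outside [-65536, 65535].

-16912; overflow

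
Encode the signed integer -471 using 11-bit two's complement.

11000101001

|-471| = 471 = 00111010111 in 11 bits.
Invert the bits: 11000101000. Add 1: 11000101001.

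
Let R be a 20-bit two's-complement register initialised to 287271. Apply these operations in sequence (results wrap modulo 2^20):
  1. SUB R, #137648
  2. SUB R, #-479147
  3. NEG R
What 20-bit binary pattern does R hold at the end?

Start: R = 287271 = 01000110001000100111.
R = 287271 − 137648 = 149623 = 00100100100001110111
R = 149623 − (-479147) = 628770; wraps to -419806 = 10011001100000100010
R = −(-419806) = 419806 = 01100110011111011110

01100110011111011110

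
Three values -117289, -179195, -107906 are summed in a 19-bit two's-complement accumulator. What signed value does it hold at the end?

119898

-117289 + (-179195) = -296484 → wraps to 227804 (0110111100111011100)
227804 + (-107906) = 119898 (0011101010001011010)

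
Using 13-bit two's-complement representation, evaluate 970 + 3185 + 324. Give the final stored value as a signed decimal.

-3713

970 + 3185 = 4155 → wraps to -4037 (1000000111011)
-4037 + 324 = -3713 (1000101111111)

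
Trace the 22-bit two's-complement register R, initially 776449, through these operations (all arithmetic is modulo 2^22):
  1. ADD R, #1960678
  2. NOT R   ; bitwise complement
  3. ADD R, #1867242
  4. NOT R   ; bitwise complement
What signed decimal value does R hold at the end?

Start: R = 776449 = 0010111101100100000001.
R = 776449 + 1960678 = 2737127; wraps to -1457177 = 1010011100001111100111
R = NOT 1010011100001111100111 = 0101100011110000011000 = 1457176
R = 1457176 + 1867242 = 3324418; wraps to -869886 = 1100101011101000000010
R = NOT 1100101011101000000010 = 0011010100010111111101 = 869885

869885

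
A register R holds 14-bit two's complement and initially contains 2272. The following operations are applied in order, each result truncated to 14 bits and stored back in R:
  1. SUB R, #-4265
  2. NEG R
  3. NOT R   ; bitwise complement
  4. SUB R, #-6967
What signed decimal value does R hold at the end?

-2881

Start: R = 2272 = 00100011100000.
R = 2272 − (-4265) = 6537 = 01100110001001
R = −(6537) = -6537 = 10011001110111
R = NOT 10011001110111 = 01100110001000 = 6536
R = 6536 − (-6967) = 13503; wraps to -2881 = 11010010111111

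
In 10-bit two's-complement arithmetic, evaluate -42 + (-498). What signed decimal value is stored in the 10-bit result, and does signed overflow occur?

484; overflow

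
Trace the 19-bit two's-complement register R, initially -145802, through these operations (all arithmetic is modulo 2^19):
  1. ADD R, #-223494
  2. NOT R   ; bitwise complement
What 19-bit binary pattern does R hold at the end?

Start: R = -145802 = 1011100011001110110.
R = -145802 + (-223494) = -369296; wraps to 154992 = 0100101110101110000
R = NOT 0100101110101110000 = 1011010001010001111 = -154993

1011010001010001111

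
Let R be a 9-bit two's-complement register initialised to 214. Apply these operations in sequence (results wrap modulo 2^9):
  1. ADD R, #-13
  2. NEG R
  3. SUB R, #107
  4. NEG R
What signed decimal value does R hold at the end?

Start: R = 214 = 011010110.
R = 214 + (-13) = 201 = 011001001
R = −(201) = -201 = 100110111
R = -201 − 107 = -308; wraps to 204 = 011001100
R = −(204) = -204 = 100110100

-204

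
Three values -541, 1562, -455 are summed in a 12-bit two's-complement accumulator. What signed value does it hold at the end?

-541 + 1562 = 1021 (001111111101)
1021 + (-455) = 566 (001000110110)

566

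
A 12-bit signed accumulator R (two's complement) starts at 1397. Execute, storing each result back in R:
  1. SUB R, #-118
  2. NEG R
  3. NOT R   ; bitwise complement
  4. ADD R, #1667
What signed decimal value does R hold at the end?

-915

Start: R = 1397 = 010101110101.
R = 1397 − (-118) = 1515 = 010111101011
R = −(1515) = -1515 = 101000010101
R = NOT 101000010101 = 010111101010 = 1514
R = 1514 + 1667 = 3181; wraps to -915 = 110001101101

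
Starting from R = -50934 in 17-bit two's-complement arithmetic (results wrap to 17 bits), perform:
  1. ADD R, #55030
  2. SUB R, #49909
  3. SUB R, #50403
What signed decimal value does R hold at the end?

Start: R = -50934 = 10011100100001010.
R = -50934 + 55030 = 4096 = 00001000000000000
R = 4096 − 49909 = -45813 = 10100110100001011
R = -45813 − 50403 = -96216; wraps to 34856 = 01000100000101000

34856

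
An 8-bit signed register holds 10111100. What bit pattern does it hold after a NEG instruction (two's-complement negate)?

Invert: 01000011. Add 1: 01000100.
Check: 10111100 = -68, 01000100 = 68.

01000100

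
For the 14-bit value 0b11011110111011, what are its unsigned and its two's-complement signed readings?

Unsigned: 11011110111011 = 14267.
Signed: MSB=1 → 14267 − 16384 = -2117.

unsigned = 14267, signed = -2117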